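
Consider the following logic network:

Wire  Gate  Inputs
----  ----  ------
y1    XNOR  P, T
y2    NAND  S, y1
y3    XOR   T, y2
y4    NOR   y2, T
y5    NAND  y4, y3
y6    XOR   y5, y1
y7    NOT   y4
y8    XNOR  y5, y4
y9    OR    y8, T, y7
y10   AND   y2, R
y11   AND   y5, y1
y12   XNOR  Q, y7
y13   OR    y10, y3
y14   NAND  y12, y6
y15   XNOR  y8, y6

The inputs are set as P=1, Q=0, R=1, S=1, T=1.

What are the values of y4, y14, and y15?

y1 = P XNOR T = 1 XNOR 1 = 1
y2 = S NAND y1 = 1 NAND 1 = 0
y3 = T XOR y2 = 1 XOR 0 = 1
y4 = y2 NOR T = 0 NOR 1 = 0
y5 = y4 NAND y3 = 0 NAND 1 = 1
y6 = y5 XOR y1 = 1 XOR 1 = 0
y7 = NOT y4 = NOT 0 = 1
y8 = y5 XNOR y4 = 1 XNOR 0 = 0
y12 = Q XNOR y7 = 0 XNOR 1 = 0
y14 = y12 NAND y6 = 0 NAND 0 = 1
y15 = y8 XNOR y6 = 0 XNOR 0 = 1

y4 = 0, y14 = 1, y15 = 1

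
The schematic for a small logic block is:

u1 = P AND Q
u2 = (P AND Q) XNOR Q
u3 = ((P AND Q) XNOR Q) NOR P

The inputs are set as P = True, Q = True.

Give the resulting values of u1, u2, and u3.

u1 = True AND True = True
u2 = (True AND True) XNOR True = True
u3 = ((True AND True) XNOR True) NOR True = False

u1 = True, u2 = True, u3 = False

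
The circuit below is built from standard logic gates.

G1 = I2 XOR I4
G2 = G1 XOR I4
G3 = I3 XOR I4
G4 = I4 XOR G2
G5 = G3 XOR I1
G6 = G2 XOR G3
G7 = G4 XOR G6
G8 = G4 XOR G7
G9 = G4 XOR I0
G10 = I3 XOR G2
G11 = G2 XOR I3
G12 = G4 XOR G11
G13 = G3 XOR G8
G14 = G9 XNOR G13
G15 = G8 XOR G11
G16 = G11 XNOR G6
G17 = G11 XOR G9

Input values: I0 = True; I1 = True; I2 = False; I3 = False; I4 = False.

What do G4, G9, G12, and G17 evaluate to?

G4 = False, G9 = True, G12 = False, G17 = True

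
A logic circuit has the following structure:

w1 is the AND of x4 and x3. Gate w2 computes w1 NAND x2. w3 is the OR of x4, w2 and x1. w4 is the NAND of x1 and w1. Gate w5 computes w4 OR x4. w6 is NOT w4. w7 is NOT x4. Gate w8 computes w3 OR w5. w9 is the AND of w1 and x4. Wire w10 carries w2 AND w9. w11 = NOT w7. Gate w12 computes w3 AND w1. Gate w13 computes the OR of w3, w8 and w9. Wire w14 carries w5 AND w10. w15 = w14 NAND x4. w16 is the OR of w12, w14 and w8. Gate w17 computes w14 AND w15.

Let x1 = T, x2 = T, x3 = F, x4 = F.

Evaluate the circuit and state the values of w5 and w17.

w5 = T, w17 = F

w1 = x4 AND x3 = F AND F = F
w2 = w1 NAND x2 = F NAND T = T
w4 = x1 NAND w1 = T NAND F = T
w5 = w4 OR x4 = T OR F = T
w9 = w1 AND x4 = F AND F = F
w10 = w2 AND w9 = T AND F = F
w14 = w5 AND w10 = T AND F = F
w15 = w14 NAND x4 = F NAND F = T
w17 = w14 AND w15 = F AND T = F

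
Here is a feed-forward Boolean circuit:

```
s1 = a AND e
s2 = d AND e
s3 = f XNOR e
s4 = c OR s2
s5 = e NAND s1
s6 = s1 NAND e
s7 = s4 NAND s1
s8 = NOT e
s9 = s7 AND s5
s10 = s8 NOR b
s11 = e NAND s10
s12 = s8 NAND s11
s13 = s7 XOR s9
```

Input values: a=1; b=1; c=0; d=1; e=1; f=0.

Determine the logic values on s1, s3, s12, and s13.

s1 = 1; s3 = 0; s12 = 1; s13 = 0

s1 = a AND e = 1 AND 1 = 1
s2 = d AND e = 1 AND 1 = 1
s3 = f XNOR e = 0 XNOR 1 = 0
s4 = c OR s2 = 0 OR 1 = 1
s5 = e NAND s1 = 1 NAND 1 = 0
s7 = s4 NAND s1 = 1 NAND 1 = 0
s8 = NOT e = NOT 1 = 0
s9 = s7 AND s5 = 0 AND 0 = 0
s10 = s8 NOR b = 0 NOR 1 = 0
s11 = e NAND s10 = 1 NAND 0 = 1
s12 = s8 NAND s11 = 0 NAND 1 = 1
s13 = s7 XOR s9 = 0 XOR 0 = 0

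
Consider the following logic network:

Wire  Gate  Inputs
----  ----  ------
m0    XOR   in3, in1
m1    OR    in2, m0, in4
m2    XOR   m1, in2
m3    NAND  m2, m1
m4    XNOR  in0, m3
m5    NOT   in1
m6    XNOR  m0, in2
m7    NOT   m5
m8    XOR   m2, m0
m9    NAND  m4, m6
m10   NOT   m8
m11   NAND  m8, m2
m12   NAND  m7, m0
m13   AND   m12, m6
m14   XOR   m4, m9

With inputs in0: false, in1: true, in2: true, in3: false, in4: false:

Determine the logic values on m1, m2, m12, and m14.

m0 = in3 XOR in1 = false XOR true = true
m1 = in2 OR m0 OR in4 = true OR true OR false = true
m2 = m1 XOR in2 = true XOR true = false
m3 = m2 NAND m1 = false NAND true = true
m4 = in0 XNOR m3 = false XNOR true = false
m5 = NOT in1 = NOT true = false
m6 = m0 XNOR in2 = true XNOR true = true
m7 = NOT m5 = NOT false = true
m9 = m4 NAND m6 = false NAND true = true
m12 = m7 NAND m0 = true NAND true = false
m14 = m4 XOR m9 = false XOR true = true

m1 = true, m2 = false, m12 = false, m14 = true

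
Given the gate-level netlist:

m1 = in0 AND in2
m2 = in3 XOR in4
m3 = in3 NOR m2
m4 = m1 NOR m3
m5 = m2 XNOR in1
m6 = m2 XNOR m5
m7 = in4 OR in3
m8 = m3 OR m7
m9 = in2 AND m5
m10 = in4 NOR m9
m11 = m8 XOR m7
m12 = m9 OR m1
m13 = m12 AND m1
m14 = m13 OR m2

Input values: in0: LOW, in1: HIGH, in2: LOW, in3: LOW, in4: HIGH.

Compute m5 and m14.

m1 = in0 AND in2 = LOW AND LOW = LOW
m2 = in3 XOR in4 = LOW XOR HIGH = HIGH
m5 = m2 XNOR in1 = HIGH XNOR HIGH = HIGH
m9 = in2 AND m5 = LOW AND HIGH = LOW
m12 = m9 OR m1 = LOW OR LOW = LOW
m13 = m12 AND m1 = LOW AND LOW = LOW
m14 = m13 OR m2 = LOW OR HIGH = HIGH

m5 = HIGH, m14 = HIGH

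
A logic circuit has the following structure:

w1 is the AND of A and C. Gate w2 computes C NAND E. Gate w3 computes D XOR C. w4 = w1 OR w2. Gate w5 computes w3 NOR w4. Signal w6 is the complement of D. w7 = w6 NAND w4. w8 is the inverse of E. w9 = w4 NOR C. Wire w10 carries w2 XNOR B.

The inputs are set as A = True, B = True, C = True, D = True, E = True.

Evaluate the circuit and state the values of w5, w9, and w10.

w5 = False, w9 = False, w10 = False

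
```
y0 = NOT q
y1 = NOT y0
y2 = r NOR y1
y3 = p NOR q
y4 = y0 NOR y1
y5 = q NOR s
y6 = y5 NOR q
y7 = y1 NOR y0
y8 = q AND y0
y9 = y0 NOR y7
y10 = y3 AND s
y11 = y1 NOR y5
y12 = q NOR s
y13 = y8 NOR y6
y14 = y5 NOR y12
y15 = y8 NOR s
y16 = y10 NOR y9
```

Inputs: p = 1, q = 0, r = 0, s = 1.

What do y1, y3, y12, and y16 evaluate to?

y1 = 0, y3 = 0, y12 = 0, y16 = 1

y0 = NOT q = NOT 0 = 1
y1 = NOT y0 = NOT 1 = 0
y3 = p NOR q = 1 NOR 0 = 0
y7 = y1 NOR y0 = 0 NOR 1 = 0
y9 = y0 NOR y7 = 1 NOR 0 = 0
y10 = y3 AND s = 0 AND 1 = 0
y12 = q NOR s = 0 NOR 1 = 0
y16 = y10 NOR y9 = 0 NOR 0 = 1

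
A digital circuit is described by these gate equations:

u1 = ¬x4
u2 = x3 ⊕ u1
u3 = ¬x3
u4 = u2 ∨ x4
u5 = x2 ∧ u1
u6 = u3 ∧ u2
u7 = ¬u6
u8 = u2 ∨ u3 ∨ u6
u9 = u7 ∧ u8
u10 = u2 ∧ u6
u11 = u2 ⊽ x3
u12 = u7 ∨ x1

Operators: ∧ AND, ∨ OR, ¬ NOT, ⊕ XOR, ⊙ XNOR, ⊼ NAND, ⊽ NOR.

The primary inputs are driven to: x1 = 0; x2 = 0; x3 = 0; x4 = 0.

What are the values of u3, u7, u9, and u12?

u3 = 1; u7 = 0; u9 = 0; u12 = 0

u1 = NOT x4 = NOT 0 = 1
u2 = x3 XOR u1 = 0 XOR 1 = 1
u3 = NOT x3 = NOT 0 = 1
u6 = u3 AND u2 = 1 AND 1 = 1
u7 = NOT u6 = NOT 1 = 0
u8 = u2 OR u3 OR u6 = 1 OR 1 OR 1 = 1
u9 = u7 AND u8 = 0 AND 1 = 0
u12 = u7 OR x1 = 0 OR 0 = 0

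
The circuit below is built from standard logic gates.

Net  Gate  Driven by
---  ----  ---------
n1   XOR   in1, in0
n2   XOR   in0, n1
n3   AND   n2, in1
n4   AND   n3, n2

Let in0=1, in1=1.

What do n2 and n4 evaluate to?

n2 = 1, n4 = 1

n1 = in1 XOR in0 = 1 XOR 1 = 0
n2 = in0 XOR n1 = 1 XOR 0 = 1
n3 = n2 AND in1 = 1 AND 1 = 1
n4 = n3 AND n2 = 1 AND 1 = 1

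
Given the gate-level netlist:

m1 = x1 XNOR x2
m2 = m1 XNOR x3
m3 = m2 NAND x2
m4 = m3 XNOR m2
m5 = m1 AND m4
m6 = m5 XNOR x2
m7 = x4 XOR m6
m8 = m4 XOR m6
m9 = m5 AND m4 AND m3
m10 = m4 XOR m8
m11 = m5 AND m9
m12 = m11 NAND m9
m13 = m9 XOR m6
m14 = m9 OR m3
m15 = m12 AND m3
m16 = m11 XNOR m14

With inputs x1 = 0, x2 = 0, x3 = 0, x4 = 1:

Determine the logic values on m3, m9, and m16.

m3 = 1, m9 = 0, m16 = 0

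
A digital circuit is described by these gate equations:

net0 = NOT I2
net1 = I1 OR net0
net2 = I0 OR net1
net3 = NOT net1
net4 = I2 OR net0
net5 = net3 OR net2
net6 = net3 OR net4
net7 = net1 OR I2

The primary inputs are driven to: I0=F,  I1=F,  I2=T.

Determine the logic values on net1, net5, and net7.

net1 = F, net5 = T, net7 = T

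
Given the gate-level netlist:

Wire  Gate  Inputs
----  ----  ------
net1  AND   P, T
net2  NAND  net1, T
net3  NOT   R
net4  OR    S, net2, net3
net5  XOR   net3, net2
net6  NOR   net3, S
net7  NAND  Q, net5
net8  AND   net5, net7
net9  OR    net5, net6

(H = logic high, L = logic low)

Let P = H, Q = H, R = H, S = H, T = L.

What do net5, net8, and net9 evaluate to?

net5 = H, net8 = L, net9 = H

net1 = P AND T = H AND L = L
net2 = net1 NAND T = L NAND L = H
net3 = NOT R = NOT H = L
net5 = net3 XOR net2 = L XOR H = H
net6 = net3 NOR S = L NOR H = L
net7 = Q NAND net5 = H NAND H = L
net8 = net5 AND net7 = H AND L = L
net9 = net5 OR net6 = H OR L = H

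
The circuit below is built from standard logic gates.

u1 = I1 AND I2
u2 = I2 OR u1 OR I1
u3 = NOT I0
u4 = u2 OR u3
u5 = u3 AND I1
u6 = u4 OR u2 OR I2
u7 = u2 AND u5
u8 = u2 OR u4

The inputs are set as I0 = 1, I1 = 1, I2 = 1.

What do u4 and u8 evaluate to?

u1 = I1 AND I2 = 1 AND 1 = 1
u2 = I2 OR u1 OR I1 = 1 OR 1 OR 1 = 1
u3 = NOT I0 = NOT 1 = 0
u4 = u2 OR u3 = 1 OR 0 = 1
u8 = u2 OR u4 = 1 OR 1 = 1

u4 = 1, u8 = 1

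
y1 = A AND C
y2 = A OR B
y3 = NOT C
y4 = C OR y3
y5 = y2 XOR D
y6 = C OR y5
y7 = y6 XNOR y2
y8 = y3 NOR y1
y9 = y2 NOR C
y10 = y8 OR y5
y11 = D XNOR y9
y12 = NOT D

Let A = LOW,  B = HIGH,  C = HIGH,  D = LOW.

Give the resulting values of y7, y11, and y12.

y2 = A OR B = LOW OR HIGH = HIGH
y5 = y2 XOR D = HIGH XOR LOW = HIGH
y6 = C OR y5 = HIGH OR HIGH = HIGH
y7 = y6 XNOR y2 = HIGH XNOR HIGH = HIGH
y9 = y2 NOR C = HIGH NOR HIGH = LOW
y11 = D XNOR y9 = LOW XNOR LOW = HIGH
y12 = NOT D = NOT LOW = HIGH

y7 = HIGH, y11 = HIGH, y12 = HIGH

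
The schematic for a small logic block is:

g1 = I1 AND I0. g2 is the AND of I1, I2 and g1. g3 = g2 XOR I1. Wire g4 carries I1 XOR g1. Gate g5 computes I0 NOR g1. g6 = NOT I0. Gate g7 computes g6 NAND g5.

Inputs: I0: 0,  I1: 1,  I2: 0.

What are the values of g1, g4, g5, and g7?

g1 = 0, g4 = 1, g5 = 1, g7 = 0

g1 = I1 AND I0 = 1 AND 0 = 0
g4 = I1 XOR g1 = 1 XOR 0 = 1
g5 = I0 NOR g1 = 0 NOR 0 = 1
g6 = NOT I0 = NOT 0 = 1
g7 = g6 NAND g5 = 1 NAND 1 = 0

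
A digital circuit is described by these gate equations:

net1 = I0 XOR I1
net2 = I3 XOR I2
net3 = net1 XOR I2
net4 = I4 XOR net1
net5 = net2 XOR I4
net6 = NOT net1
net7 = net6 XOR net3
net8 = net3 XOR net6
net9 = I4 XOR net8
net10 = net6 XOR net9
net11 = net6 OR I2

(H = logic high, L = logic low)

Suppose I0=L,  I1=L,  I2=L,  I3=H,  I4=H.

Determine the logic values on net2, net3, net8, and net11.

net2 = H, net3 = L, net8 = H, net11 = H

net1 = I0 XOR I1 = L XOR L = L
net2 = I3 XOR I2 = H XOR L = H
net3 = net1 XOR I2 = L XOR L = L
net6 = NOT net1 = NOT L = H
net8 = net3 XOR net6 = L XOR H = H
net11 = net6 OR I2 = H OR L = H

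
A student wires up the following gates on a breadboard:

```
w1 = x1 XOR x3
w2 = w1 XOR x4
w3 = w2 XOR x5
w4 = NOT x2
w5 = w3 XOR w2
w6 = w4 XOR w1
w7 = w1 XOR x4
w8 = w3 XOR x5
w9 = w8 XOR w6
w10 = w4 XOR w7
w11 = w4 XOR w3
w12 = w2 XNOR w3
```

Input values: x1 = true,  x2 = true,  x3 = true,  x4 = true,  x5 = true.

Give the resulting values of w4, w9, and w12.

w1 = x1 XOR x3 = true XOR true = false
w2 = w1 XOR x4 = false XOR true = true
w3 = w2 XOR x5 = true XOR true = false
w4 = NOT x2 = NOT true = false
w6 = w4 XOR w1 = false XOR false = false
w8 = w3 XOR x5 = false XOR true = true
w9 = w8 XOR w6 = true XOR false = true
w12 = w2 XNOR w3 = true XNOR false = false

w4 = false, w9 = true, w12 = false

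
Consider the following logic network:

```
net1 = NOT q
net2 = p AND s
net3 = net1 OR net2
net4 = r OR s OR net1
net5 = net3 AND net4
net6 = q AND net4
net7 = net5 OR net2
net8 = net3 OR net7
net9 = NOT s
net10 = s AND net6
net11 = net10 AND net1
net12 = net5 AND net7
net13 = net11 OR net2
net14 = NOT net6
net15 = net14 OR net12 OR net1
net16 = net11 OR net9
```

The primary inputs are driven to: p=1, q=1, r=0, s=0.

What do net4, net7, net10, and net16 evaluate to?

net4 = 0  net7 = 0  net10 = 0  net16 = 1

net1 = NOT q = NOT 1 = 0
net2 = p AND s = 1 AND 0 = 0
net3 = net1 OR net2 = 0 OR 0 = 0
net4 = r OR s OR net1 = 0 OR 0 OR 0 = 0
net5 = net3 AND net4 = 0 AND 0 = 0
net6 = q AND net4 = 1 AND 0 = 0
net7 = net5 OR net2 = 0 OR 0 = 0
net9 = NOT s = NOT 0 = 1
net10 = s AND net6 = 0 AND 0 = 0
net11 = net10 AND net1 = 0 AND 0 = 0
net16 = net11 OR net9 = 0 OR 1 = 1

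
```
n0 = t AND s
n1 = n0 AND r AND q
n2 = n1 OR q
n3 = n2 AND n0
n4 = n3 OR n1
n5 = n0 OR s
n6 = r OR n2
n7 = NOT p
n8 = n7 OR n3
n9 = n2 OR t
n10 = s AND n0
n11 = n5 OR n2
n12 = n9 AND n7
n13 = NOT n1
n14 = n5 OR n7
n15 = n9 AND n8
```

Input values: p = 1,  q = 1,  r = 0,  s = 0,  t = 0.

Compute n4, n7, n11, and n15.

n4 = 0, n7 = 0, n11 = 1, n15 = 0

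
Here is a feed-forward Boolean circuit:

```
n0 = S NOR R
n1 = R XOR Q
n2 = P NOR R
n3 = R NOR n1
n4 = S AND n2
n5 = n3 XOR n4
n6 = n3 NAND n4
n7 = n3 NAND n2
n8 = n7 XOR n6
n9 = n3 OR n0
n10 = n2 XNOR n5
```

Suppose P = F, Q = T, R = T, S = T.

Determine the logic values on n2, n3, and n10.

n1 = R XOR Q = T XOR T = F
n2 = P NOR R = F NOR T = F
n3 = R NOR n1 = T NOR F = F
n4 = S AND n2 = T AND F = F
n5 = n3 XOR n4 = F XOR F = F
n10 = n2 XNOR n5 = F XNOR F = T

n2 = F; n3 = F; n10 = T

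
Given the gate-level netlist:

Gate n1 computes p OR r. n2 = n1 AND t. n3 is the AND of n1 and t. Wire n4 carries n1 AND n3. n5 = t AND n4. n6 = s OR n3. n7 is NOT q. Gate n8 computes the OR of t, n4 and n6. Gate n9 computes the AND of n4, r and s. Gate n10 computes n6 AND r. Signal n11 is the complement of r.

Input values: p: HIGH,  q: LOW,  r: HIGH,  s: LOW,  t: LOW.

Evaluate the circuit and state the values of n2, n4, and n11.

n1 = p OR r = HIGH OR HIGH = HIGH
n2 = n1 AND t = HIGH AND LOW = LOW
n3 = n1 AND t = HIGH AND LOW = LOW
n4 = n1 AND n3 = HIGH AND LOW = LOW
n11 = NOT r = NOT HIGH = LOW

n2 = LOW; n4 = LOW; n11 = LOW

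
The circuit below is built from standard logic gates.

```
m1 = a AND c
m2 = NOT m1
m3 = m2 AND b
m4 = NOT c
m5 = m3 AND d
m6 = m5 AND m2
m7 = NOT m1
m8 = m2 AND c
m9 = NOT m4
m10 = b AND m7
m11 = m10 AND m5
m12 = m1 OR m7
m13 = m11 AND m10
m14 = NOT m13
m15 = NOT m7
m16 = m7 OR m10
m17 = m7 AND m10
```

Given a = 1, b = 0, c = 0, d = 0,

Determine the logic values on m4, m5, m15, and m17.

m1 = a AND c = 1 AND 0 = 0
m2 = NOT m1 = NOT 0 = 1
m3 = m2 AND b = 1 AND 0 = 0
m4 = NOT c = NOT 0 = 1
m5 = m3 AND d = 0 AND 0 = 0
m7 = NOT m1 = NOT 0 = 1
m10 = b AND m7 = 0 AND 1 = 0
m15 = NOT m7 = NOT 1 = 0
m17 = m7 AND m10 = 1 AND 0 = 0

m4 = 1; m5 = 0; m15 = 0; m17 = 0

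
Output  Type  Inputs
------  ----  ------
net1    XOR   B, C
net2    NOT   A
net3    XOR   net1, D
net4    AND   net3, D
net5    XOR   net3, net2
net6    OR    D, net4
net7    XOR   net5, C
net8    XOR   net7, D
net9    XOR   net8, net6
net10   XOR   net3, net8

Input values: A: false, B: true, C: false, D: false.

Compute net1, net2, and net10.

net1 = B XOR C = true XOR false = true
net2 = NOT A = NOT false = true
net3 = net1 XOR D = true XOR false = true
net5 = net3 XOR net2 = true XOR true = false
net7 = net5 XOR C = false XOR false = false
net8 = net7 XOR D = false XOR false = false
net10 = net3 XOR net8 = true XOR false = true

net1 = true, net2 = true, net10 = true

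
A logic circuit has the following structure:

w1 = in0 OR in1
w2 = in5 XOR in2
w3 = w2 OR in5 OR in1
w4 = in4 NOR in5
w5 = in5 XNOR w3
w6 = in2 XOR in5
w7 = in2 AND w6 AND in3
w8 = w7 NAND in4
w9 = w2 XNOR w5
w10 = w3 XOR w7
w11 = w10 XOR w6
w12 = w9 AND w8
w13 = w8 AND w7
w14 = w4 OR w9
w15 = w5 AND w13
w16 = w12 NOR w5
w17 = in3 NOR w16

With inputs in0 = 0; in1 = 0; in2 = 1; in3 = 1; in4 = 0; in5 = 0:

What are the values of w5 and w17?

w5 = 0, w17 = 0

w2 = in5 XOR in2 = 0 XOR 1 = 1
w3 = w2 OR in5 OR in1 = 1 OR 0 OR 0 = 1
w5 = in5 XNOR w3 = 0 XNOR 1 = 0
w6 = in2 XOR in5 = 1 XOR 0 = 1
w7 = in2 AND w6 AND in3 = 1 AND 1 AND 1 = 1
w8 = w7 NAND in4 = 1 NAND 0 = 1
w9 = w2 XNOR w5 = 1 XNOR 0 = 0
w12 = w9 AND w8 = 0 AND 1 = 0
w16 = w12 NOR w5 = 0 NOR 0 = 1
w17 = in3 NOR w16 = 1 NOR 1 = 0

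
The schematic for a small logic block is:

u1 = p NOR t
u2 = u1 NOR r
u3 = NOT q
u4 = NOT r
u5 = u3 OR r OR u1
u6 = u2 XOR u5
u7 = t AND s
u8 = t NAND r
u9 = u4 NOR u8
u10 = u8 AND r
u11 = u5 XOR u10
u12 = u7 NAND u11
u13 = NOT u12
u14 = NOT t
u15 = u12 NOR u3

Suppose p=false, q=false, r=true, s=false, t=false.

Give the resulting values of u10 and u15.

u10 = true  u15 = false

u1 = p NOR t = false NOR false = true
u3 = NOT q = NOT false = true
u5 = u3 OR r OR u1 = true OR true OR true = true
u7 = t AND s = false AND false = false
u8 = t NAND r = false NAND true = true
u10 = u8 AND r = true AND true = true
u11 = u5 XOR u10 = true XOR true = false
u12 = u7 NAND u11 = false NAND false = true
u15 = u12 NOR u3 = true NOR true = false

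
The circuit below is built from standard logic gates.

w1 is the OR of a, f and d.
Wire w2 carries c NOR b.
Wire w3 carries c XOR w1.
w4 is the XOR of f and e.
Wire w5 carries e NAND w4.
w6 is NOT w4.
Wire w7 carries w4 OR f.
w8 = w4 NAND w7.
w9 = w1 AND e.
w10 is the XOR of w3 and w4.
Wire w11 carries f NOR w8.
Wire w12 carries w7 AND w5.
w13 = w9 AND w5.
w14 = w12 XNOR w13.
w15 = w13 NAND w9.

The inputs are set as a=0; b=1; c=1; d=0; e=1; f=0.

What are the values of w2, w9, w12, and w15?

w1 = a OR f OR d = 0 OR 0 OR 0 = 0
w2 = c NOR b = 1 NOR 1 = 0
w4 = f XOR e = 0 XOR 1 = 1
w5 = e NAND w4 = 1 NAND 1 = 0
w7 = w4 OR f = 1 OR 0 = 1
w9 = w1 AND e = 0 AND 1 = 0
w12 = w7 AND w5 = 1 AND 0 = 0
w13 = w9 AND w5 = 0 AND 0 = 0
w15 = w13 NAND w9 = 0 NAND 0 = 1

w2 = 0, w9 = 0, w12 = 0, w15 = 1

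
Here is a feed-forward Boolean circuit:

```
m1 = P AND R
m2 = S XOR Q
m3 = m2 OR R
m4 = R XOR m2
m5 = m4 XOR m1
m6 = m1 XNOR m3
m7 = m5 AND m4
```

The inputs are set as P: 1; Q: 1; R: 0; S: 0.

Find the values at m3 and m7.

m1 = P AND R = 1 AND 0 = 0
m2 = S XOR Q = 0 XOR 1 = 1
m3 = m2 OR R = 1 OR 0 = 1
m4 = R XOR m2 = 0 XOR 1 = 1
m5 = m4 XOR m1 = 1 XOR 0 = 1
m7 = m5 AND m4 = 1 AND 1 = 1

m3 = 1, m7 = 1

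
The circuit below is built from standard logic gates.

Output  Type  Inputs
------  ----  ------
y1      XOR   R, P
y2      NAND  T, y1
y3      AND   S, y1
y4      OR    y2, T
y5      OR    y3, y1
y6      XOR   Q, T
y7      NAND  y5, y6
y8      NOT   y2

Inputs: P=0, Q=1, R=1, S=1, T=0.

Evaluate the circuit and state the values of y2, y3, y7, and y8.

y2 = 1, y3 = 1, y7 = 0, y8 = 0

y1 = R XOR P = 1 XOR 0 = 1
y2 = T NAND y1 = 0 NAND 1 = 1
y3 = S AND y1 = 1 AND 1 = 1
y5 = y3 OR y1 = 1 OR 1 = 1
y6 = Q XOR T = 1 XOR 0 = 1
y7 = y5 NAND y6 = 1 NAND 1 = 0
y8 = NOT y2 = NOT 1 = 0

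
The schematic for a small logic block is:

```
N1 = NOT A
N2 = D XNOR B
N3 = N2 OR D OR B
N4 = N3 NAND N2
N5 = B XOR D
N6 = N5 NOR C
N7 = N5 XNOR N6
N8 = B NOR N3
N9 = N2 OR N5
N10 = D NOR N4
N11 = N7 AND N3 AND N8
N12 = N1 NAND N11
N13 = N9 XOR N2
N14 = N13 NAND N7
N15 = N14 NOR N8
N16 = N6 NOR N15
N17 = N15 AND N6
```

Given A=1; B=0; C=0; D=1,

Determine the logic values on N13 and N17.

N2 = D XNOR B = 1 XNOR 0 = 0
N3 = N2 OR D OR B = 0 OR 1 OR 0 = 1
N5 = B XOR D = 0 XOR 1 = 1
N6 = N5 NOR C = 1 NOR 0 = 0
N7 = N5 XNOR N6 = 1 XNOR 0 = 0
N8 = B NOR N3 = 0 NOR 1 = 0
N9 = N2 OR N5 = 0 OR 1 = 1
N13 = N9 XOR N2 = 1 XOR 0 = 1
N14 = N13 NAND N7 = 1 NAND 0 = 1
N15 = N14 NOR N8 = 1 NOR 0 = 0
N17 = N15 AND N6 = 0 AND 0 = 0

N13 = 1; N17 = 0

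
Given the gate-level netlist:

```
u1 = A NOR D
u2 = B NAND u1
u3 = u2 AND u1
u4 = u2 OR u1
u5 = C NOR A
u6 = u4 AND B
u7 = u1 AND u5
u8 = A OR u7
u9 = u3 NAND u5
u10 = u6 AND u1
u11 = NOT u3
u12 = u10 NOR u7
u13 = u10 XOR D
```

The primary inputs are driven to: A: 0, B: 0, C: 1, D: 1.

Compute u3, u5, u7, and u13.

u3 = 0, u5 = 0, u7 = 0, u13 = 1

u1 = A NOR D = 0 NOR 1 = 0
u2 = B NAND u1 = 0 NAND 0 = 1
u3 = u2 AND u1 = 1 AND 0 = 0
u4 = u2 OR u1 = 1 OR 0 = 1
u5 = C NOR A = 1 NOR 0 = 0
u6 = u4 AND B = 1 AND 0 = 0
u7 = u1 AND u5 = 0 AND 0 = 0
u10 = u6 AND u1 = 0 AND 0 = 0
u13 = u10 XOR D = 0 XOR 1 = 1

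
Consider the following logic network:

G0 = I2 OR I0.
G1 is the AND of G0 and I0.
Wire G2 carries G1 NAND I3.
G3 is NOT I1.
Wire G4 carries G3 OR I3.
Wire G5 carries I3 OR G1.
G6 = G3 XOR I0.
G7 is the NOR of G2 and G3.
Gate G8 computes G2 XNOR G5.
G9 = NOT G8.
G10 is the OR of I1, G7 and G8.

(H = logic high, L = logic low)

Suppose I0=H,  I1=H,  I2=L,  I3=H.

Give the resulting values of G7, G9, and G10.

G7 = H; G9 = H; G10 = H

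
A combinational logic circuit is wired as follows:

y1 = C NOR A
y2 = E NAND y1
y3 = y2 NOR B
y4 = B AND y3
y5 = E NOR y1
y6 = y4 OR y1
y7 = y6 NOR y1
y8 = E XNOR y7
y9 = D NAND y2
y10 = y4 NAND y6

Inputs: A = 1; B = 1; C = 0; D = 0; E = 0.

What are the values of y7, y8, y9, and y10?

y1 = C NOR A = 0 NOR 1 = 0
y2 = E NAND y1 = 0 NAND 0 = 1
y3 = y2 NOR B = 1 NOR 1 = 0
y4 = B AND y3 = 1 AND 0 = 0
y6 = y4 OR y1 = 0 OR 0 = 0
y7 = y6 NOR y1 = 0 NOR 0 = 1
y8 = E XNOR y7 = 0 XNOR 1 = 0
y9 = D NAND y2 = 0 NAND 1 = 1
y10 = y4 NAND y6 = 0 NAND 0 = 1

y7 = 1  y8 = 0  y9 = 1  y10 = 1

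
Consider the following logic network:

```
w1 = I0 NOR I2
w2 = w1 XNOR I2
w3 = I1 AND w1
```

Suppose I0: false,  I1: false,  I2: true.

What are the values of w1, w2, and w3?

w1 = false; w2 = false; w3 = false

w1 = I0 NOR I2 = false NOR true = false
w2 = w1 XNOR I2 = false XNOR true = false
w3 = I1 AND w1 = false AND false = false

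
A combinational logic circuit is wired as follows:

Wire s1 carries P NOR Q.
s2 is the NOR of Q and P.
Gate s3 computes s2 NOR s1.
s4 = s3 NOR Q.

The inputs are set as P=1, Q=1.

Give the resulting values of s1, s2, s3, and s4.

s1 = 0; s2 = 0; s3 = 1; s4 = 0

s1 = P NOR Q = 1 NOR 1 = 0
s2 = Q NOR P = 1 NOR 1 = 0
s3 = s2 NOR s1 = 0 NOR 0 = 1
s4 = s3 NOR Q = 1 NOR 1 = 0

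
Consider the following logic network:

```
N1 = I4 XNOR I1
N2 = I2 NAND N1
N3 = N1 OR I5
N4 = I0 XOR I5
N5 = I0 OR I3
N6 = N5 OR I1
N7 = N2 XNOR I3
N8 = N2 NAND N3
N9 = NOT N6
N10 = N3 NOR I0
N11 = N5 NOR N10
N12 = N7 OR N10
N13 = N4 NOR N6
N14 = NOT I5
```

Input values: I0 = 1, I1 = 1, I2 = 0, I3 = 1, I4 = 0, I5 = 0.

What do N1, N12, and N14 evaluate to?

N1 = I4 XNOR I1 = 0 XNOR 1 = 0
N2 = I2 NAND N1 = 0 NAND 0 = 1
N3 = N1 OR I5 = 0 OR 0 = 0
N7 = N2 XNOR I3 = 1 XNOR 1 = 1
N10 = N3 NOR I0 = 0 NOR 1 = 0
N12 = N7 OR N10 = 1 OR 0 = 1
N14 = NOT I5 = NOT 0 = 1

N1 = 0  N12 = 1  N14 = 1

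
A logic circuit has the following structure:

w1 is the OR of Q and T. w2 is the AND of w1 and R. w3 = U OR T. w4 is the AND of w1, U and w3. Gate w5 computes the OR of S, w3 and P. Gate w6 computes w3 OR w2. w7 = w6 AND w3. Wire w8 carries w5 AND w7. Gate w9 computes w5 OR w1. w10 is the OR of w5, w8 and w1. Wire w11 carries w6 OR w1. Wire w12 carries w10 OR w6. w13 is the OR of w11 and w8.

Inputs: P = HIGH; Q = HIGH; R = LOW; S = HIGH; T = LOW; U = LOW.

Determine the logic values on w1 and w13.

w1 = Q OR T = HIGH OR LOW = HIGH
w2 = w1 AND R = HIGH AND LOW = LOW
w3 = U OR T = LOW OR LOW = LOW
w5 = S OR w3 OR P = HIGH OR LOW OR HIGH = HIGH
w6 = w3 OR w2 = LOW OR LOW = LOW
w7 = w6 AND w3 = LOW AND LOW = LOW
w8 = w5 AND w7 = HIGH AND LOW = LOW
w11 = w6 OR w1 = LOW OR HIGH = HIGH
w13 = w11 OR w8 = HIGH OR LOW = HIGH

w1 = HIGH; w13 = HIGH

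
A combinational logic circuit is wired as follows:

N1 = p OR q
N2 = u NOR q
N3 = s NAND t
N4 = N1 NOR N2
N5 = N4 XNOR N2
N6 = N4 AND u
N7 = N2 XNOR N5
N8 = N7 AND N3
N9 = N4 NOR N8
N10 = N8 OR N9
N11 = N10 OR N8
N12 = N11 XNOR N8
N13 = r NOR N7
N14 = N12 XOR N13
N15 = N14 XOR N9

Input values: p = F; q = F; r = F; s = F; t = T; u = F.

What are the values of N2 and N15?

N2 = T, N15 = F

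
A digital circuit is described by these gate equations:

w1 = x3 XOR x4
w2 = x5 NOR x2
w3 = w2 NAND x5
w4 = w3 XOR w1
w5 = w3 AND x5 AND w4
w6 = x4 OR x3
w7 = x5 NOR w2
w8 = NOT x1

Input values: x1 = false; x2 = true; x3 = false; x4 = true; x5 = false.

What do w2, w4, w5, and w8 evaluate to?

w2 = false, w4 = false, w5 = false, w8 = true

w1 = x3 XOR x4 = false XOR true = true
w2 = x5 NOR x2 = false NOR true = false
w3 = w2 NAND x5 = false NAND false = true
w4 = w3 XOR w1 = true XOR true = false
w5 = w3 AND x5 AND w4 = true AND false AND false = false
w8 = NOT x1 = NOT false = true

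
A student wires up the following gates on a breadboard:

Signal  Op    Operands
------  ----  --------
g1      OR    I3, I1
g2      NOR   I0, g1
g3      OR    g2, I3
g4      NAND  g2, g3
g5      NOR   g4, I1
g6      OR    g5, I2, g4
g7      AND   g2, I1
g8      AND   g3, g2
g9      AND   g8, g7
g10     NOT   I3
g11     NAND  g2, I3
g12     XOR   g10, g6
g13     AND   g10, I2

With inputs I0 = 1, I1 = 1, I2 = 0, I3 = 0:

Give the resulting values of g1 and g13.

g1 = I3 OR I1 = 0 OR 1 = 1
g10 = NOT I3 = NOT 0 = 1
g13 = g10 AND I2 = 1 AND 0 = 0

g1 = 1; g13 = 0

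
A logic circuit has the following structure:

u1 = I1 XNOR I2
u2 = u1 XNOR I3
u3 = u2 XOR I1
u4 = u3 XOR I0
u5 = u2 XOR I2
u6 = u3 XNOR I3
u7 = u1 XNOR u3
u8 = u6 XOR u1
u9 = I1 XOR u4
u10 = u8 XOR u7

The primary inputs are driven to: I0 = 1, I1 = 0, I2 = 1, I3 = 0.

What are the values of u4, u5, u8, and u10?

u4 = 0, u5 = 0, u8 = 0, u10 = 0

u1 = I1 XNOR I2 = 0 XNOR 1 = 0
u2 = u1 XNOR I3 = 0 XNOR 0 = 1
u3 = u2 XOR I1 = 1 XOR 0 = 1
u4 = u3 XOR I0 = 1 XOR 1 = 0
u5 = u2 XOR I2 = 1 XOR 1 = 0
u6 = u3 XNOR I3 = 1 XNOR 0 = 0
u7 = u1 XNOR u3 = 0 XNOR 1 = 0
u8 = u6 XOR u1 = 0 XOR 0 = 0
u10 = u8 XOR u7 = 0 XOR 0 = 0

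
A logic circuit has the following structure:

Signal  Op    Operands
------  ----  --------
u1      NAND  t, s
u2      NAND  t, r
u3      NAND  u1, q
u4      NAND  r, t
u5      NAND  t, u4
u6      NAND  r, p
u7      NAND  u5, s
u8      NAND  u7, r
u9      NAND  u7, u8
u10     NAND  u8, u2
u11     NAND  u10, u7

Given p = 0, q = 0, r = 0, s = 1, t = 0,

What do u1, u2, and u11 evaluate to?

u1 = t NAND s = 0 NAND 1 = 1
u2 = t NAND r = 0 NAND 0 = 1
u4 = r NAND t = 0 NAND 0 = 1
u5 = t NAND u4 = 0 NAND 1 = 1
u7 = u5 NAND s = 1 NAND 1 = 0
u8 = u7 NAND r = 0 NAND 0 = 1
u10 = u8 NAND u2 = 1 NAND 1 = 0
u11 = u10 NAND u7 = 0 NAND 0 = 1

u1 = 1  u2 = 1  u11 = 1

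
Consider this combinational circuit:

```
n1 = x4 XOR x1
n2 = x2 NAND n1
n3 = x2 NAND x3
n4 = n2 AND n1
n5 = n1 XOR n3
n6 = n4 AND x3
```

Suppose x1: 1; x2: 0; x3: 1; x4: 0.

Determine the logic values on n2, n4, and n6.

n2 = 1, n4 = 1, n6 = 1

n1 = x4 XOR x1 = 0 XOR 1 = 1
n2 = x2 NAND n1 = 0 NAND 1 = 1
n4 = n2 AND n1 = 1 AND 1 = 1
n6 = n4 AND x3 = 1 AND 1 = 1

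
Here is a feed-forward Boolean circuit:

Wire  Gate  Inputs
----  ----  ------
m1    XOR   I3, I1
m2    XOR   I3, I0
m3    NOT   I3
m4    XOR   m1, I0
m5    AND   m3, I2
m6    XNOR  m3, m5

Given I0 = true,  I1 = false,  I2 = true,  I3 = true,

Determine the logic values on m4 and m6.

m4 = false, m6 = true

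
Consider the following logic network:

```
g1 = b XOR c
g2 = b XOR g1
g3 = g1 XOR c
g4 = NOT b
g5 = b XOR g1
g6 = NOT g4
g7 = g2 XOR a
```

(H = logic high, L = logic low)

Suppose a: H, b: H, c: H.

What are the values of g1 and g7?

g1 = L, g7 = L

g1 = b XOR c = H XOR H = L
g2 = b XOR g1 = H XOR L = H
g7 = g2 XOR a = H XOR H = L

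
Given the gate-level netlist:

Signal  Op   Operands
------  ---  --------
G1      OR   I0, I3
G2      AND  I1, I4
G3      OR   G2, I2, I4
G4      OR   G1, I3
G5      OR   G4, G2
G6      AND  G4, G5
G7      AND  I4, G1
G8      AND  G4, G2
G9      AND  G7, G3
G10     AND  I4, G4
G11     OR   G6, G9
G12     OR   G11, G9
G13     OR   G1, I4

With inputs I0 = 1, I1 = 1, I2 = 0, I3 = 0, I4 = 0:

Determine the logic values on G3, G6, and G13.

G3 = 0; G6 = 1; G13 = 1

G1 = I0 OR I3 = 1 OR 0 = 1
G2 = I1 AND I4 = 1 AND 0 = 0
G3 = G2 OR I2 OR I4 = 0 OR 0 OR 0 = 0
G4 = G1 OR I3 = 1 OR 0 = 1
G5 = G4 OR G2 = 1 OR 0 = 1
G6 = G4 AND G5 = 1 AND 1 = 1
G13 = G1 OR I4 = 1 OR 0 = 1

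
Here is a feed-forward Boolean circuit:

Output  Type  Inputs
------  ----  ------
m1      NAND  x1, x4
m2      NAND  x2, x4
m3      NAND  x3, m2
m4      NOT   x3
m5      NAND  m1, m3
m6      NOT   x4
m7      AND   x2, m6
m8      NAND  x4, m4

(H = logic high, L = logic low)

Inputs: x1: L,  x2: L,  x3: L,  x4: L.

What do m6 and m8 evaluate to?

m4 = NOT x3 = NOT L = H
m6 = NOT x4 = NOT L = H
m8 = x4 NAND m4 = L NAND H = H

m6 = H, m8 = H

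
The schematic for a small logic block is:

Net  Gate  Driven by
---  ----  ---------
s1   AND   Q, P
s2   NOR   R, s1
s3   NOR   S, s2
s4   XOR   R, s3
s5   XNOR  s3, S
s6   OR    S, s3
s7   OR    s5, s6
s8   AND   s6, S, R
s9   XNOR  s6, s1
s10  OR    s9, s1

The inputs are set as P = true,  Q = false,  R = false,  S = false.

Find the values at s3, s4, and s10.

s3 = false, s4 = false, s10 = true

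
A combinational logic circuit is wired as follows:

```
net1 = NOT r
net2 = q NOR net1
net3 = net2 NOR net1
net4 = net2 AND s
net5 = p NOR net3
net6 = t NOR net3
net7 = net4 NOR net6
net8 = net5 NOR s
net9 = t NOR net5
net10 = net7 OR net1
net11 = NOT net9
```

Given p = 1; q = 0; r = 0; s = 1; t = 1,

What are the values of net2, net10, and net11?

net2 = 0; net10 = 1; net11 = 1

net1 = NOT r = NOT 0 = 1
net2 = q NOR net1 = 0 NOR 1 = 0
net3 = net2 NOR net1 = 0 NOR 1 = 0
net4 = net2 AND s = 0 AND 1 = 0
net5 = p NOR net3 = 1 NOR 0 = 0
net6 = t NOR net3 = 1 NOR 0 = 0
net7 = net4 NOR net6 = 0 NOR 0 = 1
net9 = t NOR net5 = 1 NOR 0 = 0
net10 = net7 OR net1 = 1 OR 1 = 1
net11 = NOT net9 = NOT 0 = 1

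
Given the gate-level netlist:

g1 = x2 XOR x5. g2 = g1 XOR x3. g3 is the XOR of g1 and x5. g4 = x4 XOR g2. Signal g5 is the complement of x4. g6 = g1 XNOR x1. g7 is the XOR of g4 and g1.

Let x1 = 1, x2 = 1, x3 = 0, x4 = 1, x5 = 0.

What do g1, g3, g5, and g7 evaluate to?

g1 = x2 XOR x5 = 1 XOR 0 = 1
g2 = g1 XOR x3 = 1 XOR 0 = 1
g3 = g1 XOR x5 = 1 XOR 0 = 1
g4 = x4 XOR g2 = 1 XOR 1 = 0
g5 = NOT x4 = NOT 1 = 0
g7 = g4 XOR g1 = 0 XOR 1 = 1

g1 = 1, g3 = 1, g5 = 0, g7 = 1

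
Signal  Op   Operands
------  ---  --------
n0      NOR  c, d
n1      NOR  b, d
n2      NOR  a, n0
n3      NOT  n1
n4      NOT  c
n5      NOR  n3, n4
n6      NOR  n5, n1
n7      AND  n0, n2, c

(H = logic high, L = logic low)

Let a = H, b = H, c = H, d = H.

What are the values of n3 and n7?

n3 = H, n7 = L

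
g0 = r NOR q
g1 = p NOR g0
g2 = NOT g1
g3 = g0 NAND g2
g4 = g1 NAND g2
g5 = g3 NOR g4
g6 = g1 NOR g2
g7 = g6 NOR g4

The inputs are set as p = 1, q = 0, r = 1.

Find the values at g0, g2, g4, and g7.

g0 = 0, g2 = 1, g4 = 1, g7 = 0

g0 = r NOR q = 1 NOR 0 = 0
g1 = p NOR g0 = 1 NOR 0 = 0
g2 = NOT g1 = NOT 0 = 1
g4 = g1 NAND g2 = 0 NAND 1 = 1
g6 = g1 NOR g2 = 0 NOR 1 = 0
g7 = g6 NOR g4 = 0 NOR 1 = 0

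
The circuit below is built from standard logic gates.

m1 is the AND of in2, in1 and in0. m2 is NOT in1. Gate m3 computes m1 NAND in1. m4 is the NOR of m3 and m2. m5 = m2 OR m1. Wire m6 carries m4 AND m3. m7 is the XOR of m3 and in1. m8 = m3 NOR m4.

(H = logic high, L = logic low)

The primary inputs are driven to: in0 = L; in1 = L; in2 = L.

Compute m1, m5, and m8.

m1 = L  m5 = H  m8 = L

m1 = in2 AND in1 AND in0 = L AND L AND L = L
m2 = NOT in1 = NOT L = H
m3 = m1 NAND in1 = L NAND L = H
m4 = m3 NOR m2 = H NOR H = L
m5 = m2 OR m1 = H OR L = H
m8 = m3 NOR m4 = H NOR L = L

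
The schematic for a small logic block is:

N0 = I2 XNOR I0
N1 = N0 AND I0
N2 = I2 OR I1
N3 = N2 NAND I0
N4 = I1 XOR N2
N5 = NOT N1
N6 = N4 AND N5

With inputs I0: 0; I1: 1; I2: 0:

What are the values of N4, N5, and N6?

N4 = 0; N5 = 1; N6 = 0

N0 = I2 XNOR I0 = 0 XNOR 0 = 1
N1 = N0 AND I0 = 1 AND 0 = 0
N2 = I2 OR I1 = 0 OR 1 = 1
N4 = I1 XOR N2 = 1 XOR 1 = 0
N5 = NOT N1 = NOT 0 = 1
N6 = N4 AND N5 = 0 AND 1 = 0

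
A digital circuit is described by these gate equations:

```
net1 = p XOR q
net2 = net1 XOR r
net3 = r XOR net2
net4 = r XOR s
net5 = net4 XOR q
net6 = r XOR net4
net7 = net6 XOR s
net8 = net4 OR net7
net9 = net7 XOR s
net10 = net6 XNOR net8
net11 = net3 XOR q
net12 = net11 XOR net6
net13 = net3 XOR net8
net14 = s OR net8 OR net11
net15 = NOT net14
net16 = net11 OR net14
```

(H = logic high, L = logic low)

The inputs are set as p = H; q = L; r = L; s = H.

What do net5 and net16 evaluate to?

net5 = H, net16 = H

net1 = p XOR q = H XOR L = H
net2 = net1 XOR r = H XOR L = H
net3 = r XOR net2 = L XOR H = H
net4 = r XOR s = L XOR H = H
net5 = net4 XOR q = H XOR L = H
net6 = r XOR net4 = L XOR H = H
net7 = net6 XOR s = H XOR H = L
net8 = net4 OR net7 = H OR L = H
net11 = net3 XOR q = H XOR L = H
net14 = s OR net8 OR net11 = H OR H OR H = H
net16 = net11 OR net14 = H OR H = H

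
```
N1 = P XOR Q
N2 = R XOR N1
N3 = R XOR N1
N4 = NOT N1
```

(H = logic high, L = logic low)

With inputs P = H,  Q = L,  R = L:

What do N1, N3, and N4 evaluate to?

N1 = P XOR Q = H XOR L = H
N3 = R XOR N1 = L XOR H = H
N4 = NOT N1 = NOT H = L

N1 = H; N3 = H; N4 = L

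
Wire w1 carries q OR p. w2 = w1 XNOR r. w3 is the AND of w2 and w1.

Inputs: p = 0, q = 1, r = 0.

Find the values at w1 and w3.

w1 = q OR p = 1 OR 0 = 1
w2 = w1 XNOR r = 1 XNOR 0 = 0
w3 = w2 AND w1 = 0 AND 1 = 0

w1 = 1, w3 = 0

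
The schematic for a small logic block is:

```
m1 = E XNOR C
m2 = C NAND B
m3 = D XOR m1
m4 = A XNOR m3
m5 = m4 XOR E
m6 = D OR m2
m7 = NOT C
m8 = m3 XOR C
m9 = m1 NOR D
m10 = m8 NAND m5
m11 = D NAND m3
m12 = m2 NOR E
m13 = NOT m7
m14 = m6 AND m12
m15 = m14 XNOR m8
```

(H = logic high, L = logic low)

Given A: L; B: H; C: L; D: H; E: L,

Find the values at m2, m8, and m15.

m2 = H  m8 = L  m15 = H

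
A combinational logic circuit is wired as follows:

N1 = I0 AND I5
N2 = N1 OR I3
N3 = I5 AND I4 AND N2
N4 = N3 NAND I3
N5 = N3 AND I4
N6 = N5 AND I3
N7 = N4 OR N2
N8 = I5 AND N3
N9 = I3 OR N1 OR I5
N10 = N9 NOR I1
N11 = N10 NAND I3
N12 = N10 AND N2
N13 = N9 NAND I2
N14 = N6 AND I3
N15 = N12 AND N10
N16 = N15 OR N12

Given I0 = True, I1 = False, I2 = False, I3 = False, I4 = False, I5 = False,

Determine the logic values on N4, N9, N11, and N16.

N4 = True  N9 = False  N11 = True  N16 = False

N1 = I0 AND I5 = True AND False = False
N2 = N1 OR I3 = False OR False = False
N3 = I5 AND I4 AND N2 = False AND False AND False = False
N4 = N3 NAND I3 = False NAND False = True
N9 = I3 OR N1 OR I5 = False OR False OR False = False
N10 = N9 NOR I1 = False NOR False = True
N11 = N10 NAND I3 = True NAND False = True
N12 = N10 AND N2 = True AND False = False
N15 = N12 AND N10 = False AND True = False
N16 = N15 OR N12 = False OR False = False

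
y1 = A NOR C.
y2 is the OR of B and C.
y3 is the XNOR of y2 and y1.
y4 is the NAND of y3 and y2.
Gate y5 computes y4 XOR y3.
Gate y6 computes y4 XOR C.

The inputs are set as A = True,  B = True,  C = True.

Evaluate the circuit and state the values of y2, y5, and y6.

y2 = True, y5 = True, y6 = False

y1 = A NOR C = True NOR True = False
y2 = B OR C = True OR True = True
y3 = y2 XNOR y1 = True XNOR False = False
y4 = y3 NAND y2 = False NAND True = True
y5 = y4 XOR y3 = True XOR False = True
y6 = y4 XOR C = True XOR True = False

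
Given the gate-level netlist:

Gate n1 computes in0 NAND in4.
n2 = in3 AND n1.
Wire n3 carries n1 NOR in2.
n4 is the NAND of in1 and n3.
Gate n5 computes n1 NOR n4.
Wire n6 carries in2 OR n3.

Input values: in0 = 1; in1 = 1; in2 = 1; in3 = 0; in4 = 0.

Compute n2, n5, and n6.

n1 = in0 NAND in4 = 1 NAND 0 = 1
n2 = in3 AND n1 = 0 AND 1 = 0
n3 = n1 NOR in2 = 1 NOR 1 = 0
n4 = in1 NAND n3 = 1 NAND 0 = 1
n5 = n1 NOR n4 = 1 NOR 1 = 0
n6 = in2 OR n3 = 1 OR 0 = 1

n2 = 0, n5 = 0, n6 = 1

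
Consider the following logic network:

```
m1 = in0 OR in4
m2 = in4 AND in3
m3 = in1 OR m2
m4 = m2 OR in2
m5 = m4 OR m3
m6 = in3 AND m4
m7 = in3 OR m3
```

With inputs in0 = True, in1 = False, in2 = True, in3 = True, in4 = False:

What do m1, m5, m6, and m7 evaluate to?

m1 = in0 OR in4 = True OR False = True
m2 = in4 AND in3 = False AND True = False
m3 = in1 OR m2 = False OR False = False
m4 = m2 OR in2 = False OR True = True
m5 = m4 OR m3 = True OR False = True
m6 = in3 AND m4 = True AND True = True
m7 = in3 OR m3 = True OR False = True

m1 = True; m5 = True; m6 = True; m7 = True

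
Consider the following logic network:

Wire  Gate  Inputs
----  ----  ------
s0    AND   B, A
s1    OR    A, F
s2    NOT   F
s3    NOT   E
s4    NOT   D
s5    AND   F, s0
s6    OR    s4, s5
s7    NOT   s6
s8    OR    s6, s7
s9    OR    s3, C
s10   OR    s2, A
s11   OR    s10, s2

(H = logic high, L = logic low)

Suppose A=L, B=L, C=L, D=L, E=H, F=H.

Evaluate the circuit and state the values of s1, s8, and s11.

s1 = H, s8 = H, s11 = L

s0 = B AND A = L AND L = L
s1 = A OR F = L OR H = H
s2 = NOT F = NOT H = L
s4 = NOT D = NOT L = H
s5 = F AND s0 = H AND L = L
s6 = s4 OR s5 = H OR L = H
s7 = NOT s6 = NOT H = L
s8 = s6 OR s7 = H OR L = H
s10 = s2 OR A = L OR L = L
s11 = s10 OR s2 = L OR L = L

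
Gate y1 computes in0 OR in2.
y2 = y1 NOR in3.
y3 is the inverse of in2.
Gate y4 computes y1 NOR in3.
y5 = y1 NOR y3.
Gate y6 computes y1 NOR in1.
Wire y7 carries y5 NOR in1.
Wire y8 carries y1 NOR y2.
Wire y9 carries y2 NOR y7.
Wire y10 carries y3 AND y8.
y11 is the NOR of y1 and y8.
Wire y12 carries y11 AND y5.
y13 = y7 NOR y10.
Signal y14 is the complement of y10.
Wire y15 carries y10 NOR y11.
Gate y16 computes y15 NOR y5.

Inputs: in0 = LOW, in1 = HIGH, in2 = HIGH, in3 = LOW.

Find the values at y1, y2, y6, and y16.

y1 = in0 OR in2 = LOW OR HIGH = HIGH
y2 = y1 NOR in3 = HIGH NOR LOW = LOW
y3 = NOT in2 = NOT HIGH = LOW
y5 = y1 NOR y3 = HIGH NOR LOW = LOW
y6 = y1 NOR in1 = HIGH NOR HIGH = LOW
y8 = y1 NOR y2 = HIGH NOR LOW = LOW
y10 = y3 AND y8 = LOW AND LOW = LOW
y11 = y1 NOR y8 = HIGH NOR LOW = LOW
y15 = y10 NOR y11 = LOW NOR LOW = HIGH
y16 = y15 NOR y5 = HIGH NOR LOW = LOW

y1 = HIGH  y2 = LOW  y6 = LOW  y16 = LOW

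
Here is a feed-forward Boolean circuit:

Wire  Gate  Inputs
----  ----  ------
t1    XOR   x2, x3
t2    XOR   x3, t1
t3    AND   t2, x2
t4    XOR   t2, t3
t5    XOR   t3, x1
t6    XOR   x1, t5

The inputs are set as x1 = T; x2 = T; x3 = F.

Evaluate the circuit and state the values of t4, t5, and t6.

t4 = F, t5 = F, t6 = T

t1 = x2 XOR x3 = T XOR F = T
t2 = x3 XOR t1 = F XOR T = T
t3 = t2 AND x2 = T AND T = T
t4 = t2 XOR t3 = T XOR T = F
t5 = t3 XOR x1 = T XOR T = F
t6 = x1 XOR t5 = T XOR F = T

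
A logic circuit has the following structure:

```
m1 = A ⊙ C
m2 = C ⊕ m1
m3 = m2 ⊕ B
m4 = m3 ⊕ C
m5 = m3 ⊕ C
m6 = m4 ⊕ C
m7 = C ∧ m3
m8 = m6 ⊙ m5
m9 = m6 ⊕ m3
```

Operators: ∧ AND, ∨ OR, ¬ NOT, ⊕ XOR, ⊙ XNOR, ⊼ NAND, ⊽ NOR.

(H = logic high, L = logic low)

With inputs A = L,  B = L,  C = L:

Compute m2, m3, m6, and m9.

m2 = H, m3 = H, m6 = H, m9 = L

m1 = A XNOR C = L XNOR L = H
m2 = C XOR m1 = L XOR H = H
m3 = m2 XOR B = H XOR L = H
m4 = m3 XOR C = H XOR L = H
m6 = m4 XOR C = H XOR L = H
m9 = m6 XOR m3 = H XOR H = L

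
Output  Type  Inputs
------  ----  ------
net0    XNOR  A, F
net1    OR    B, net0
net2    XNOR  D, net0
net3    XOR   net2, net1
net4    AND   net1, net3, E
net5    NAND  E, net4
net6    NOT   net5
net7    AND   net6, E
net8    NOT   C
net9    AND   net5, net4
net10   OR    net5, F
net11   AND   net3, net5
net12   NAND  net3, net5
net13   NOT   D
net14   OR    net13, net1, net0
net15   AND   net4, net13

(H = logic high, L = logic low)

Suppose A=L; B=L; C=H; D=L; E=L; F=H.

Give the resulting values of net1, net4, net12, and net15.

net1 = L  net4 = L  net12 = L  net15 = L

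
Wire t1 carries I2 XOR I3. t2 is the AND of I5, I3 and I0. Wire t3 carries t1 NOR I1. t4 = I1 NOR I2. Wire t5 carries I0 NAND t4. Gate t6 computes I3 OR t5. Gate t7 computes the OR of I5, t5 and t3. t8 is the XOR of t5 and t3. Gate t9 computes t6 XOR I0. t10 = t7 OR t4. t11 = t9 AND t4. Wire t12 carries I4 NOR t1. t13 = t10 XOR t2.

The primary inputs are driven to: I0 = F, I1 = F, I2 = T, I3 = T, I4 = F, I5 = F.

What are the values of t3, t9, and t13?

t3 = T, t9 = T, t13 = T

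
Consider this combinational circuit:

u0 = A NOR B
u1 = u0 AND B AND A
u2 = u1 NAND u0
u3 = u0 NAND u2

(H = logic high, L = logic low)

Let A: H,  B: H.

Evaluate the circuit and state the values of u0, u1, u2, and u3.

u0 = L  u1 = L  u2 = H  u3 = H

u0 = A NOR B = H NOR H = L
u1 = u0 AND B AND A = L AND H AND H = L
u2 = u1 NAND u0 = L NAND L = H
u3 = u0 NAND u2 = L NAND H = H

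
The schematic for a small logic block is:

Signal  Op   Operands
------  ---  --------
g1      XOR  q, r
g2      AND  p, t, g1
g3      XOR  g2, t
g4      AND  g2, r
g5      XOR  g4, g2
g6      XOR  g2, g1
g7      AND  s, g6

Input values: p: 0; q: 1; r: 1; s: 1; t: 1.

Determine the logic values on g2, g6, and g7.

g2 = 0; g6 = 0; g7 = 0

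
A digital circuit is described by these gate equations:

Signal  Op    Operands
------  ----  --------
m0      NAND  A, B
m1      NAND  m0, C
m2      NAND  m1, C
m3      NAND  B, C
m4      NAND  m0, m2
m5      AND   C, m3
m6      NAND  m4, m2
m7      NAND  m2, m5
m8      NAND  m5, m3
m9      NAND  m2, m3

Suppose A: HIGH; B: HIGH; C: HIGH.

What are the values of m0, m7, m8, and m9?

m0 = LOW, m7 = HIGH, m8 = HIGH, m9 = HIGH

m0 = A NAND B = HIGH NAND HIGH = LOW
m1 = m0 NAND C = LOW NAND HIGH = HIGH
m2 = m1 NAND C = HIGH NAND HIGH = LOW
m3 = B NAND C = HIGH NAND HIGH = LOW
m5 = C AND m3 = HIGH AND LOW = LOW
m7 = m2 NAND m5 = LOW NAND LOW = HIGH
m8 = m5 NAND m3 = LOW NAND LOW = HIGH
m9 = m2 NAND m3 = LOW NAND LOW = HIGH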